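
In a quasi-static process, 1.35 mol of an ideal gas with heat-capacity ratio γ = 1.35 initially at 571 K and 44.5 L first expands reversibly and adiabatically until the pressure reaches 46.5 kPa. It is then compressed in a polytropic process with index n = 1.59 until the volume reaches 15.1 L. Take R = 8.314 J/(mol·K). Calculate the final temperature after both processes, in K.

P₁ = nRT₁/V₁ = 1.35×8.314×571/44.5 = 144 kPa.
Step 1 — Adiabatic: T₂/T₁ = (P₂/P₁)^((γ−1)/γ) ⇒ T₂ = 571×(0.323)^0.259 = 426 K; V₂ = 103 L.
ΔU = nCvΔT = 1.35×23.8×(426−571) = -4650 J.
Q = 0 for an adiabatic process, so W = −ΔU = 4650 J.
State after step 1: P = 46.5 kPa, V = 103 L, T = 426 K.
Step 2 — Polytropic n=1.59: T₂ = T₁(V₁/V₂)^(n−1) = 426×(6.81)^0.59 = 1320 K; P₂ = P₁(V₁/V₂)^n = 982 kPa.
W = (P₁V₁−P₂V₂)/(n−1) = (46.5×103−982×15.1)/0.59 = -17000 J.
ΔU = nCvΔT = 1.35×23.8×(1320−426) = 28700 J.
Q = ΔU + W = 11700 J.
Net over both steps: W = -12400 J, Q = 11700 J, ΔU = 24000 J.

1320 K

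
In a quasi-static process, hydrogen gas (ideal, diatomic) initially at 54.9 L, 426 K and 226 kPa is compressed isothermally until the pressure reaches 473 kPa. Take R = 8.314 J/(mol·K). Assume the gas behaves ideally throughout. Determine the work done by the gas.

-9160 J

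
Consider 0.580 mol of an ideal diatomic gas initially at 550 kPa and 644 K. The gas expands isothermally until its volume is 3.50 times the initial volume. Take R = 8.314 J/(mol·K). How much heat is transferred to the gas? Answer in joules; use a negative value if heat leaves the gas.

V₁ = nRT₁/P₁ = 0.580×8.314×644/550 = 5.65 L.
Isothermal: T stays 644 K; PV = const ⇒ V₂ = 19.8 L, P₂ = 157 kPa.
ΔU = 0 (ideal gas, T constant).
W = nRT ln(V₂/V₁) = 0.580×8.314×644×ln(3.50) = 3890 J.
Q = ΔU + W = 3890 J.

3890 J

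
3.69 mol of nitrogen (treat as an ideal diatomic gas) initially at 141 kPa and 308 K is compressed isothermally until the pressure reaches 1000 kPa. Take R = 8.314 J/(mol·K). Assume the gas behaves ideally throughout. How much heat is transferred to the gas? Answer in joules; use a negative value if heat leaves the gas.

-18500 J

V₁ = nRT₁/P₁ = 3.69×8.314×308/141 = 67.0 L.
Isothermal: T stays 308 K; PV = const ⇒ V₂ = 9.45 L, P₂ = 1000 kPa.
ΔU = 0 (ideal gas, T constant).
W = nRT ln(V₂/V₁) = 3.69×8.314×308×ln(0.141) = -18500 J.
Q = ΔU + W = -18500 J.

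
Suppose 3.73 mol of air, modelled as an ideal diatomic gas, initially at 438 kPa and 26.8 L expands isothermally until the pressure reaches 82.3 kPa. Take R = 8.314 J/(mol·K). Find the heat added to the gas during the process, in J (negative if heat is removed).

T₁ = P₁V₁/(nR) = 438×26.8/(3.73×8.314) = 379 K.
Isothermal: T stays 379 K; PV = const ⇒ V₂ = 143 L, P₂ = 82.3 kPa.
ΔU = 0 (ideal gas, T constant).
W = nRT ln(V₂/V₁) = 3.73×8.314×379×ln(5.32) = 19600 J.
Q = ΔU + W = 19600 J.

19600 J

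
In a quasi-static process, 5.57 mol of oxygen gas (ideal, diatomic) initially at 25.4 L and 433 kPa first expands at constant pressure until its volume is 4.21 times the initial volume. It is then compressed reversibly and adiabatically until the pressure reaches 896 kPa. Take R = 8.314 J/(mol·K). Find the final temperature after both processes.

1230 K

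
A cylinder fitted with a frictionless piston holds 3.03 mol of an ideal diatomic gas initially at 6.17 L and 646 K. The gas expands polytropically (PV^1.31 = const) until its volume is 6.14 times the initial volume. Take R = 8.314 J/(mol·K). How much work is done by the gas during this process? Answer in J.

P₁ = nRT₁/V₁ = 3.03×8.314×646/6.17 = 2640 kPa.
Polytropic n=1.31: T₂ = T₁(V₁/V₂)^(n−1) = 646×(0.163)^0.31 = 368 K; P₂ = P₁(V₁/V₂)^n = 245 kPa.
W = (P₁V₁−P₂V₂)/(n−1) = (2640×6.17−245×37.9)/0.31 = 22600 J.

22600 J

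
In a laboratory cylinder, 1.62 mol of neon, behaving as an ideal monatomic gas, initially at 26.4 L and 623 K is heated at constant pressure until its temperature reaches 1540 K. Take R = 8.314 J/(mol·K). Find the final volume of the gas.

65.3 L

P₁ = nRT₁/V₁ = 1.62×8.314×623/26.4 = 318 kPa.
Isobaric: P stays 318 kPa; V/T = const ⇒ T₂ = 1540 K, V₂ = 65.3 L.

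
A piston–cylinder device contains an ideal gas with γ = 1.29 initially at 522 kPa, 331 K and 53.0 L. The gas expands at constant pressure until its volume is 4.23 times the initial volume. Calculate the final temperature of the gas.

Isobaric: P stays 522 kPa; V/T = const ⇒ T₂ = 1400 K, V₂ = 224 L.

1400 K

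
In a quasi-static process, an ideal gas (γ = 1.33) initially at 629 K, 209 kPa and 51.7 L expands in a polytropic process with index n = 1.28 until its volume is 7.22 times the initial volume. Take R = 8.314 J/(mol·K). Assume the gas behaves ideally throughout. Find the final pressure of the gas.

16.6 kPa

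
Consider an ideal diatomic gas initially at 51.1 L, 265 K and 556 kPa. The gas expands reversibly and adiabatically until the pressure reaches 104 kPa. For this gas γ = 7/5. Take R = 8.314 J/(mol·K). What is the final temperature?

164 K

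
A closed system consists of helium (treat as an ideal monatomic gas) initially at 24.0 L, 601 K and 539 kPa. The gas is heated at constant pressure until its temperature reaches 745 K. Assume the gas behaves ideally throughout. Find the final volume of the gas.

Isobaric: P stays 539 kPa; V/T = const ⇒ T₂ = 745 K, V₂ = 29.8 L.

29.8 L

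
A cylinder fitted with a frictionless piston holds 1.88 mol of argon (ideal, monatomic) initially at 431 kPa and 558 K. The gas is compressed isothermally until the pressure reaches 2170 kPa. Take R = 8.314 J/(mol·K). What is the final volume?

V₁ = nRT₁/P₁ = 1.88×8.314×558/431 = 20.2 L.
Isothermal: T stays 558 K; PV = const ⇒ V₂ = 4.02 L, P₂ = 2170 kPa.

4.02 L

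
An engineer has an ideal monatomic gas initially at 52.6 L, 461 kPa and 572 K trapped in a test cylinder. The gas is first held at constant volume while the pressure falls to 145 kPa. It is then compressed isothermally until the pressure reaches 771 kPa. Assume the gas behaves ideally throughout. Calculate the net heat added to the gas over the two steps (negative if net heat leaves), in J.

n = P₁V₁/(RT₁) = 461×52.6/(8.314×572) = 5.10 mol.
Step 1 — Isochoric: V stays 52.6 L; P/T = const ⇒ T₂ = 180 K, P₂ = 145 kPa.
W = 0 (no volume change).
ΔU = nCvΔT = 5.10×12.5×(180−572) = -24900 J.
Q = ΔU = -24900 J.
State after step 1: P = 145 kPa, V = 52.6 L, T = 180 K.
Step 2 — Isothermal: T stays 180 K; PV = const ⇒ V₂ = 9.89 L, P₂ = 771 kPa.
ΔU = 0 (ideal gas, T constant).
W = nRT ln(V₂/V₁) = 5.10×8.314×180×ln(0.188) = -12700 J.
Q = ΔU + W = -12700 J.
Net over both steps: W = -12700 J, Q = -37700 J, ΔU = -24900 J.

-37700 J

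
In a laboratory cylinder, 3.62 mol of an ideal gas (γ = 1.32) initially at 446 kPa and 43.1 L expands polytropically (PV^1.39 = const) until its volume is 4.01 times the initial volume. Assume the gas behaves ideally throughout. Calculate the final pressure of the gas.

64.7 kPa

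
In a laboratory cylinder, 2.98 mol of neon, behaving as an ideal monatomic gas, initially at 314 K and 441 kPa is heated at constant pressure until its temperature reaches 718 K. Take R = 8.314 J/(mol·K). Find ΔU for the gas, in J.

V₁ = nRT₁/P₁ = 2.98×8.314×314/441 = 17.6 L.
Isobaric: P stays 441 kPa; V/T = const ⇒ T₂ = 718 K, V₂ = 40.3 L.
For an ideal gas ΔU = nCvΔT with Cv = (3/2)R = 12.5 J/(mol·K).
ΔU = 2.98×12.5×(718−314) = 15000 J.

15000 J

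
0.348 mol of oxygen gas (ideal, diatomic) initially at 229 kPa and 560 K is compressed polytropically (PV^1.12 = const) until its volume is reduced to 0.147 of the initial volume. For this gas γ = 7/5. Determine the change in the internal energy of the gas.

V₁ = nRT₁/P₁ = 0.348×8.314×560/229 = 7.08 L.
Polytropic n=1.12: T₂ = T₁(V₁/V₂)^(n−1) = 560×(6.80)^0.12 = 705 K; P₂ = P₁(V₁/V₂)^n = 1960 kPa.
For an ideal gas ΔU = nCvΔT with Cv = (5/2)R = 20.8 J/(mol·K).
ΔU = 0.348×20.8×(705−560) = 1050 J.

1050 J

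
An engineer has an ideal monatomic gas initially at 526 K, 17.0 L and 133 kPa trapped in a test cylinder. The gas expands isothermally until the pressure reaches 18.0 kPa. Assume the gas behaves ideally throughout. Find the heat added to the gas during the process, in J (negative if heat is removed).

n = P₁V₁/(RT₁) = 133×17.0/(8.314×526) = 0.517 mol.
Isothermal: T stays 526 K; PV = const ⇒ V₂ = 126 L, P₂ = 18.0 kPa.
ΔU = 0 (ideal gas, T constant).
W = nRT ln(V₂/V₁) = 0.517×8.314×526×ln(7.39) = 4520 J.
Q = ΔU + W = 4520 J.

4520 J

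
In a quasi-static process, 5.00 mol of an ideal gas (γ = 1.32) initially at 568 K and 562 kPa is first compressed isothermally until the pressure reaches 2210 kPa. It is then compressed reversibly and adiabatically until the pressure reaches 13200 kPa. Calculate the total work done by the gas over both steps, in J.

-72300 J

V₁ = nRT₁/P₁ = 5.00×8.314×568/562 = 42.0 L.
Step 1 — Isothermal: T stays 568 K; PV = const ⇒ V₂ = 10.7 L, P₂ = 2210 kPa.
ΔU = 0 (ideal gas, T constant).
W = nRT ln(V₂/V₁) = 5.00×8.314×568×ln(0.254) = -32300 J.
Q = ΔU + W = -32300 J.
State after step 1: P = 2210 kPa, V = 10.7 L, T = 568 K.
Step 2 — Adiabatic: T₂/T₁ = (P₂/P₁)^((γ−1)/γ) ⇒ T₂ = 568×(5.97)^0.242 = 876 K; V₂ = 2.76 L.
ΔU = nCvΔT = 5.00×26.0×(876−568) = 40000 J.
Q = 0 for an adiabatic process, so W = −ΔU = -40000 J.
Net over both steps: W = -72300 J, Q = -32300 J, ΔU = 40000 J.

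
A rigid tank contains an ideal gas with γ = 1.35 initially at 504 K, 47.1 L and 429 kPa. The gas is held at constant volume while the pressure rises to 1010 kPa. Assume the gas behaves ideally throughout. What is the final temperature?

1190 K

Isochoric: V stays 47.1 L; P/T = const ⇒ T₂ = 1190 K, P₂ = 1010 kPa.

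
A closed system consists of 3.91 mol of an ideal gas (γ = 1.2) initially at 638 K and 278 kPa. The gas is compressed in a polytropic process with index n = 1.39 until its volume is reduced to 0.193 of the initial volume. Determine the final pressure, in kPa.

V₁ = nRT₁/P₁ = 3.91×8.314×638/278 = 74.6 L.
Polytropic n=1.39: T₂ = T₁(V₁/V₂)^(n−1) = 638×(5.18)^0.39 = 1210 K; P₂ = P₁(V₁/V₂)^n = 2740 kPa.

2740 kPa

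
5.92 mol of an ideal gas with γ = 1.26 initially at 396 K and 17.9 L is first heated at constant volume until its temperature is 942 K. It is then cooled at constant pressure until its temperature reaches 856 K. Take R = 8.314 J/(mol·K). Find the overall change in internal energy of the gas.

87100 J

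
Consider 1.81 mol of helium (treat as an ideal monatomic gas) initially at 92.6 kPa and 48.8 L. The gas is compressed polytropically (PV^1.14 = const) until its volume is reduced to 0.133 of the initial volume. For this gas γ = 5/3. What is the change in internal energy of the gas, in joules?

2210 J

T₁ = P₁V₁/(nR) = 92.6×48.8/(1.81×8.314) = 300 K.
Polytropic n=1.14: T₂ = T₁(V₁/V₂)^(n−1) = 300×(7.52)^0.14 = 398 K; P₂ = P₁(V₁/V₂)^n = 923 kPa.
For an ideal gas ΔU = nCvΔT with Cv = (3/2)R = 12.5 J/(mol·K).
ΔU = 1.81×12.5×(398−300) = 2210 J.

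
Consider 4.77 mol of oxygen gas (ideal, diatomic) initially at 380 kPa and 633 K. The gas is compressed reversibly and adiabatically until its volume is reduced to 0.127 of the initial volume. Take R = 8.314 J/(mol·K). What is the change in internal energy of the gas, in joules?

80500 J

V₁ = nRT₁/P₁ = 4.77×8.314×633/380 = 66.1 L.
Adiabatic: TV^(γ−1) = const ⇒ T₂ = 633×(7.87)^0.400 = 1450 K; PV^γ = const ⇒ P₂ = 6830 kPa.
For an ideal gas ΔU = nCvΔT with Cv = (5/2)R = 20.8 J/(mol·K).
ΔU = 4.77×20.8×(1450−633) = 80500 J.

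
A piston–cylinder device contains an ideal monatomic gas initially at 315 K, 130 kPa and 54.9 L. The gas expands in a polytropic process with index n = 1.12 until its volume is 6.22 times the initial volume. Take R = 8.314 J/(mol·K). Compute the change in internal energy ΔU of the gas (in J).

n = P₁V₁/(RT₁) = 130×54.9/(8.314×315) = 2.73 mol.
Polytropic n=1.12: T₂ = T₁(V₁/V₂)^(n−1) = 315×(0.161)^0.12 = 253 K; P₂ = P₁(V₁/V₂)^n = 16.8 kPa.
For an ideal gas ΔU = nCvΔT with Cv = (3/2)R = 12.5 J/(mol·K).
ΔU = 2.73×12.5×(253−315) = -2110 J.

-2110 J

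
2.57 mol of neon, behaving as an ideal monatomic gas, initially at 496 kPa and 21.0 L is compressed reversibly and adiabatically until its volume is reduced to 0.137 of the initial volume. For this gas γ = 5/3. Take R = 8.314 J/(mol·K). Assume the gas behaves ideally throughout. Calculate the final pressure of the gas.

13600 kPa

T₁ = P₁V₁/(nR) = 496×21.0/(2.57×8.314) = 487 K.
Adiabatic: TV^(γ−1) = const ⇒ T₂ = 487×(7.30)^0.667 = 1830 K; PV^γ = const ⇒ P₂ = 13600 kPa.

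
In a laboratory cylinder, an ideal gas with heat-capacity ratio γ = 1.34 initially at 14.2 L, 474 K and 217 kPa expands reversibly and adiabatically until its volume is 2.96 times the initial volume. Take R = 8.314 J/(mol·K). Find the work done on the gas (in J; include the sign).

-2800 J

n = P₁V₁/(RT₁) = 217×14.2/(8.314×474) = 0.782 mol.
Adiabatic: TV^(γ−1) = const ⇒ T₂ = 474×(0.338)^0.340 = 328 K; PV^γ = const ⇒ P₂ = 50.7 kPa.
ΔU = nCvΔT = 0.782×24.5×(328−474) = -2800 J.
Q = 0 for an adiabatic process, so W = −ΔU = 2800 J.
Work done on the gas = −W_by = -2800 J.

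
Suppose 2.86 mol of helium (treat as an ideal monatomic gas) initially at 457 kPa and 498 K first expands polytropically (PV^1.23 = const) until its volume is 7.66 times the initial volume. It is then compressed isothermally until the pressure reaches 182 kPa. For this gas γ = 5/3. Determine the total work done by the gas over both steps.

7510 J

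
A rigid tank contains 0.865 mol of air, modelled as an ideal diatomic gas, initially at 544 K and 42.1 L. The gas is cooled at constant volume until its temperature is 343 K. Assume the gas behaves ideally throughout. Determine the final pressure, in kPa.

58.6 kPa

P₁ = nRT₁/V₁ = 0.865×8.314×544/42.1 = 92.9 kPa.
Isochoric: V stays 42.1 L; P/T = const ⇒ T₂ = 343 K, P₂ = 58.6 kPa.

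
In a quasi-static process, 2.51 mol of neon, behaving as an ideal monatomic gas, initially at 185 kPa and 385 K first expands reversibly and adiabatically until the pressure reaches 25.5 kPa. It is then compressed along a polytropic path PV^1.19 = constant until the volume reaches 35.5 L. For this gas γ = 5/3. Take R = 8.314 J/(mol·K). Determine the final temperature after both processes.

227 K

V₁ = nRT₁/P₁ = 2.51×8.314×385/185 = 43.4 L.
Step 1 — Adiabatic: T₂/T₁ = (P₂/P₁)^((γ−1)/γ) ⇒ T₂ = 385×(0.138)^0.400 = 174 K; V₂ = 143 L.
ΔU = nCvΔT = 2.51×12.5×(174−385) = -6600 J.
Q = 0 for an adiabatic process, so W = −ΔU = 6600 J.
State after step 1: P = 25.5 kPa, V = 143 L, T = 174 K.
Step 2 — Polytropic n=1.19: T₂ = T₁(V₁/V₂)^(n−1) = 174×(4.02)^0.19 = 227 K; P₂ = P₁(V₁/V₂)^n = 133 kPa.
W = (P₁V₁−P₂V₂)/(n−1) = (25.5×143−133×35.5)/0.19 = -5790 J.
ΔU = nCvΔT = 2.51×12.5×(227−174) = 1650 J.
Q = ΔU + W = -4140 J.
Net over both steps: W = 809 J, Q = -4140 J, ΔU = -4950 J.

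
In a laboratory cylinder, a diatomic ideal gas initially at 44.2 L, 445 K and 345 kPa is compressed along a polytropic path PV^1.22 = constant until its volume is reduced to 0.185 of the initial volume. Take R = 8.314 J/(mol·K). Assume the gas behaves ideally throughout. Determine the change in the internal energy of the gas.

n = P₁V₁/(RT₁) = 345×44.2/(8.314×445) = 4.12 mol.
Polytropic n=1.22: T₂ = T₁(V₁/V₂)^(n−1) = 445×(5.41)^0.22 = 645 K; P₂ = P₁(V₁/V₂)^n = 2700 kPa.
For an ideal gas ΔU = nCvΔT with Cv = (5/2)R = 20.8 J/(mol·K).
ΔU = 4.12×20.8×(645−445) = 17100 J.

17100 J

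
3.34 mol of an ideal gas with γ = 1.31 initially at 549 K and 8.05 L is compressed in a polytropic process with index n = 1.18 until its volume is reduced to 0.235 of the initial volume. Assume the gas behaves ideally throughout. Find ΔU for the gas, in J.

14600 J

P₁ = nRT₁/V₁ = 3.34×8.314×549/8.05 = 1890 kPa.
Polytropic n=1.18: T₂ = T₁(V₁/V₂)^(n−1) = 549×(4.26)^0.18 = 712 K; P₂ = P₁(V₁/V₂)^n = 10500 kPa.
For an ideal gas ΔU = nCvΔT with Cv = R/(γ−1) = 26.8 J/(mol·K).
ΔU = 3.34×26.8×(712−549) = 14600 J.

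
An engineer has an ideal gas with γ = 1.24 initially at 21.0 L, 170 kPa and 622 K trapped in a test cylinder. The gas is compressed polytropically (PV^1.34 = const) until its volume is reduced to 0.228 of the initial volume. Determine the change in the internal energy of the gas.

9720 J

n = P₁V₁/(RT₁) = 170×21.0/(8.314×622) = 0.690 mol.
Polytropic n=1.34: T₂ = T₁(V₁/V₂)^(n−1) = 622×(4.39)^0.34 = 1030 K; P₂ = P₁(V₁/V₂)^n = 1230 kPa.
For an ideal gas ΔU = nCvΔT with Cv = R/(γ−1) = 34.6 J/(mol·K).
ΔU = 0.690×34.6×(1030−622) = 9720 J.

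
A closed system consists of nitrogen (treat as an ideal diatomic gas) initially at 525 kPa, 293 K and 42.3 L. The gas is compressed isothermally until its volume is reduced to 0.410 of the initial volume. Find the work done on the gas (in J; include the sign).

19800 J

n = P₁V₁/(RT₁) = 525×42.3/(8.314×293) = 9.12 mol.
Isothermal: T stays 293 K; PV = const ⇒ V₂ = 17.3 L, P₂ = 1280 kPa.
W = nRT ln(V₂/V₁) = 9.12×8.314×293×ln(0.410) = -19800 J.
Work done on the gas = −W_by = 19800 J.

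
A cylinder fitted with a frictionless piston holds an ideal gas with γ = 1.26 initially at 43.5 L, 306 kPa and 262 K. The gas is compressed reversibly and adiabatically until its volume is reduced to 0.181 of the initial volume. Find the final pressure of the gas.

2640 kPa

Adiabatic: TV^(γ−1) = const ⇒ T₂ = 262×(5.52)^0.260 = 409 K; PV^γ = const ⇒ P₂ = 2640 kPa.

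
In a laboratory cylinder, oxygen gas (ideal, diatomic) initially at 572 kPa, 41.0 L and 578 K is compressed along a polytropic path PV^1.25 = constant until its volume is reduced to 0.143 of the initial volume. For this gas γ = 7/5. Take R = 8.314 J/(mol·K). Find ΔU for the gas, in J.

36700 J

n = P₁V₁/(RT₁) = 572×41.0/(8.314×578) = 4.88 mol.
Polytropic n=1.25: T₂ = T₁(V₁/V₂)^(n−1) = 578×(6.99)^0.25 = 940 K; P₂ = P₁(V₁/V₂)^n = 6500 kPa.
For an ideal gas ΔU = nCvΔT with Cv = (5/2)R = 20.8 J/(mol·K).
ΔU = 4.88×20.8×(940−578) = 36700 J.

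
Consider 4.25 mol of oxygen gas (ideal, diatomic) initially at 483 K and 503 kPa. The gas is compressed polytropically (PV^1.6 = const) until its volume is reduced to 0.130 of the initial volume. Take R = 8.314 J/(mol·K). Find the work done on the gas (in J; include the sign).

V₁ = nRT₁/P₁ = 4.25×8.314×483/503 = 33.9 L.
Polytropic n=1.6: T₂ = T₁(V₁/V₂)^(n−1) = 483×(7.69)^0.60 = 1640 K; P₂ = P₁(V₁/V₂)^n = 13200 kPa.
W = (P₁V₁−P₂V₂)/(n−1) = (503×33.9−13200×4.41)/0.60 = -68300 J.
Work done on the gas = −W_by = 68300 J.

68300 J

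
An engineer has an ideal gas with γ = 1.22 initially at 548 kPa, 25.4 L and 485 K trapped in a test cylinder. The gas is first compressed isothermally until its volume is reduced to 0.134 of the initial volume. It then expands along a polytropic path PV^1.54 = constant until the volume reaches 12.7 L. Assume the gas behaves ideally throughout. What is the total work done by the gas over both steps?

-14900 J

n = P₁V₁/(RT₁) = 548×25.4/(8.314×485) = 3.45 mol.
Step 1 — Isothermal: T stays 485 K; PV = const ⇒ V₂ = 3.40 L, P₂ = 4090 kPa.
ΔU = 0 (ideal gas, T constant).
W = nRT ln(V₂/V₁) = 3.45×8.314×485×ln(0.134) = -28000 J.
Q = ΔU + W = -28000 J.
State after step 1: P = 4090 kPa, V = 3.40 L, T = 485 K.
Step 2 — Polytropic n=1.54: T₂ = T₁(V₁/V₂)^(n−1) = 485×(0.268)^0.54 = 238 K; P₂ = P₁(V₁/V₂)^n = 538 kPa.
W = (P₁V₁−P₂V₂)/(n−1) = (4090×3.40−538×12.7)/0.54 = 13100 J.
ΔU = nCvΔT = 3.45×37.8×(238−485) = -32200 J.
Q = ΔU + W = -19100 J.
Net over both steps: W = -14900 J, Q = -47100 J, ΔU = -32200 J.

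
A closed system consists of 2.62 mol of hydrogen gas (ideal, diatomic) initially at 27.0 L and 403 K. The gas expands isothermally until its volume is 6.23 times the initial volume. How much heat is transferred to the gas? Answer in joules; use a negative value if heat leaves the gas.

P₁ = nRT₁/V₁ = 2.62×8.314×403/27.0 = 325 kPa.
Isothermal: T stays 403 K; PV = const ⇒ V₂ = 168 L, P₂ = 52.2 kPa.
ΔU = 0 (ideal gas, T constant).
W = nRT ln(V₂/V₁) = 2.62×8.314×403×ln(6.23) = 16100 J.
Q = ΔU + W = 16100 J.

16100 J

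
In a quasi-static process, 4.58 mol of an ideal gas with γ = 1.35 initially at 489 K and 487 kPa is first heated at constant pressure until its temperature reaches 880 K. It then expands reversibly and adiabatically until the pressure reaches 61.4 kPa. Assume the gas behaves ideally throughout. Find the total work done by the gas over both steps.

54700 J

V₁ = nRT₁/P₁ = 4.58×8.314×489/487 = 38.2 L.
Step 1 — Isobaric: P stays 487 kPa; V/T = const ⇒ T₂ = 880 K, V₂ = 68.8 L.
W = PΔV = 487×(68.8−38.2) kPa·L = 14900 J.
ΔU = nCvΔT = 4.58×23.8×(880−489) = 42500 J.
Q = ΔU + W = nCpΔT = 57400 J.
State after step 1: P = 487 kPa, V = 68.8 L, T = 880 K.
Step 2 — Adiabatic: T₂/T₁ = (P₂/P₁)^((γ−1)/γ) ⇒ T₂ = 880×(0.126)^0.259 = 514 K; V₂ = 319 L.
ΔU = nCvΔT = 4.58×23.8×(514−880) = -39800 J.
Q = 0 for an adiabatic process, so W = −ΔU = 39800 J.
Net over both steps: W = 54700 J, Q = 57400 J, ΔU = 2770 J.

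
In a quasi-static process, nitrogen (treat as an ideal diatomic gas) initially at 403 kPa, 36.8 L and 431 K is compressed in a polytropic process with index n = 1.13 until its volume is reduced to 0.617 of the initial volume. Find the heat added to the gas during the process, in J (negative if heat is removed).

-4990 J

n = P₁V₁/(RT₁) = 403×36.8/(8.314×431) = 4.14 mol.
Polytropic n=1.13: T₂ = T₁(V₁/V₂)^(n−1) = 431×(1.62)^0.13 = 459 K; P₂ = P₁(V₁/V₂)^n = 695 kPa.
W = (P₁V₁−P₂V₂)/(n−1) = (403×36.8−695×22.7)/0.13 = -7390 J.
ΔU = nCvΔT = 4.14×20.8×(459−431) = 2400 J.
Q = ΔU + W = -4990 J.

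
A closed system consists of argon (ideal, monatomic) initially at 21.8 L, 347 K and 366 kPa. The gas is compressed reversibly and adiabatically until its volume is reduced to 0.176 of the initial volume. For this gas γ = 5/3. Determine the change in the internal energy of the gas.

n = P₁V₁/(RT₁) = 366×21.8/(8.314×347) = 2.77 mol.
Adiabatic: TV^(γ−1) = const ⇒ T₂ = 347×(5.68)^0.667 = 1100 K; PV^γ = const ⇒ P₂ = 6620 kPa.
For an ideal gas ΔU = nCvΔT with Cv = (3/2)R = 12.5 J/(mol·K).
ΔU = 2.77×12.5×(1100−347) = 26100 J.

26100 J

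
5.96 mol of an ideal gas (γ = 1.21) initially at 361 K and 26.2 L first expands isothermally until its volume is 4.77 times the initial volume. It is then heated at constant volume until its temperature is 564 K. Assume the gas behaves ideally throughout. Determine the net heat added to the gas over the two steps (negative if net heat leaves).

P₁ = nRT₁/V₁ = 5.96×8.314×361/26.2 = 683 kPa.
Step 1 — Isothermal: T stays 361 K; PV = const ⇒ V₂ = 125 L, P₂ = 143 kPa.
ΔU = 0 (ideal gas, T constant).
W = nRT ln(V₂/V₁) = 5.96×8.314×361×ln(4.77) = 27900 J.
Q = ΔU + W = 27900 J.
State after step 1: P = 143 kPa, V = 125 L, T = 361 K.
Step 2 — Isochoric: V stays 125 L; P/T = const ⇒ T₂ = 564 K, P₂ = 224 kPa.
W = 0 (no volume change).
ΔU = nCvΔT = 5.96×39.6×(564−361) = 47900 J.
Q = ΔU = 47900 J.
Net over both steps: W = 27900 J, Q = 75800 J, ΔU = 47900 J.

75800 J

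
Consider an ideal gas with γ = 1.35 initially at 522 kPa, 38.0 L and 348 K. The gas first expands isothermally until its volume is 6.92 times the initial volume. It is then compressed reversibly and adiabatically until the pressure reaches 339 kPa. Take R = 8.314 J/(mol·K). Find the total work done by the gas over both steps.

11400 J

n = P₁V₁/(RT₁) = 522×38.0/(8.314×348) = 6.86 mol.
Step 1 — Isothermal: T stays 348 K; PV = const ⇒ V₂ = 263 L, P₂ = 75.4 kPa.
ΔU = 0 (ideal gas, T constant).
W = nRT ln(V₂/V₁) = 6.86×8.314×348×ln(6.92) = 38400 J.
Q = ΔU + W = 38400 J.
State after step 1: P = 75.4 kPa, V = 263 L, T = 348 K.
Step 2 — Adiabatic: T₂/T₁ = (P₂/P₁)^((γ−1)/γ) ⇒ T₂ = 348×(4.49)^0.259 = 514 K; V₂ = 86.4 L.
ΔU = nCvΔT = 6.86×23.8×(514−348) = 27000 J.
Q = 0 for an adiabatic process, so W = −ΔU = -27000 J.
Net over both steps: W = 11400 J, Q = 38400 J, ΔU = 27000 J.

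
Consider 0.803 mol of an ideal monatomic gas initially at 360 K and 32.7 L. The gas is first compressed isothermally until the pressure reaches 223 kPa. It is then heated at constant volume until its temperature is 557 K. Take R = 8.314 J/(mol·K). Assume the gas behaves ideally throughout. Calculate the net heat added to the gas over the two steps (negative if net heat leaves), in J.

-695 J

P₁ = nRT₁/V₁ = 0.803×8.314×360/32.7 = 73.5 kPa.
Step 1 — Isothermal: T stays 360 K; PV = const ⇒ V₂ = 10.8 L, P₂ = 223 kPa.
ΔU = 0 (ideal gas, T constant).
W = nRT ln(V₂/V₁) = 0.803×8.314×360×ln(0.330) = -2670 J.
Q = ΔU + W = -2670 J.
State after step 1: P = 223 kPa, V = 10.8 L, T = 360 K.
Step 2 — Isochoric: V stays 10.8 L; P/T = const ⇒ T₂ = 557 K, P₂ = 345 kPa.
W = 0 (no volume change).
ΔU = nCvΔT = 0.803×12.5×(557−360) = 1970 J.
Q = ΔU = 1970 J.
Net over both steps: W = -2670 J, Q = -695 J, ΔU = 1970 J.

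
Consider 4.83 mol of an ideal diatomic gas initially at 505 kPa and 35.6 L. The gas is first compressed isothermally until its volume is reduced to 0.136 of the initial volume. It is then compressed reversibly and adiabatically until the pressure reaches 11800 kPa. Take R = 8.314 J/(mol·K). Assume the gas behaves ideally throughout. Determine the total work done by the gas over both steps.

-53500 J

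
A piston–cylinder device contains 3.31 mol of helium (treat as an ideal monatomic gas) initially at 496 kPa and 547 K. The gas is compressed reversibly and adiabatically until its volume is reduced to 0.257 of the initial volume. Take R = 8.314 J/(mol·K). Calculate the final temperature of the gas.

1350 K

V₁ = nRT₁/P₁ = 3.31×8.314×547/496 = 30.3 L.
Adiabatic: TV^(γ−1) = const ⇒ T₂ = 547×(3.89)^0.667 = 1350 K; PV^γ = const ⇒ P₂ = 4770 kPa.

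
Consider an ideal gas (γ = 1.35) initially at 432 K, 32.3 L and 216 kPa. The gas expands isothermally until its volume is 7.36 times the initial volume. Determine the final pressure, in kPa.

29.3 kPa

Isothermal: T stays 432 K; PV = const ⇒ V₂ = 238 L, P₂ = 29.3 kPa.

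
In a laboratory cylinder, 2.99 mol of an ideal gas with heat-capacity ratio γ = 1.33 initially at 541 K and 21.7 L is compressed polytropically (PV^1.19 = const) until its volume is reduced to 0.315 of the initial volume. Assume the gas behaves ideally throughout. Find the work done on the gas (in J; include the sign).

17400 J

P₁ = nRT₁/V₁ = 2.99×8.314×541/21.7 = 620 kPa.
Polytropic n=1.19: T₂ = T₁(V₁/V₂)^(n−1) = 541×(3.17)^0.19 = 674 K; P₂ = P₁(V₁/V₂)^n = 2450 kPa.
W = (P₁V₁−P₂V₂)/(n−1) = (620×21.7−2450×6.84)/0.19 = -17400 J.
Work done on the gas = −W_by = 17400 J.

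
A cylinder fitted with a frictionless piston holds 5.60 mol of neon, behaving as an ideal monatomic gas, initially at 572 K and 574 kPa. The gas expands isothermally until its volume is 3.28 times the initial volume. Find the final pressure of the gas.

V₁ = nRT₁/P₁ = 5.60×8.314×572/574 = 46.4 L.
Isothermal: T stays 572 K; PV = const ⇒ V₂ = 152 L, P₂ = 175 kPa.

175 kPa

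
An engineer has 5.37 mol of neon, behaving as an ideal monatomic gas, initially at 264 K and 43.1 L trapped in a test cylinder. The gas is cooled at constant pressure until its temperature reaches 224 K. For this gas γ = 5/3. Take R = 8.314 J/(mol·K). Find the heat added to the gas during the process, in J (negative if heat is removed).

P₁ = nRT₁/V₁ = 5.37×8.314×264/43.1 = 273 kPa.
Isobaric: P stays 273 kPa; V/T = const ⇒ T₂ = 224 K, V₂ = 36.6 L.
W = PΔV = 273×(36.6−43.1) kPa·L = -1790 J.
ΔU = nCvΔT = 5.37×12.5×(224−264) = -2680 J.
Q = ΔU + W = nCpΔT = -4460 J.

-4460 J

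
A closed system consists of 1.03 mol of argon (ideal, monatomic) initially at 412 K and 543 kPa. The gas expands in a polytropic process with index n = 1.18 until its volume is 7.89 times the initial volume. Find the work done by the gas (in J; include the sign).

6090 J

V₁ = nRT₁/P₁ = 1.03×8.314×412/543 = 6.50 L.
Polytropic n=1.18: T₂ = T₁(V₁/V₂)^(n−1) = 412×(0.127)^0.18 = 284 K; P₂ = P₁(V₁/V₂)^n = 47.5 kPa.
W = (P₁V₁−P₂V₂)/(n−1) = (543×6.50−47.5×51.3)/0.18 = 6090 J.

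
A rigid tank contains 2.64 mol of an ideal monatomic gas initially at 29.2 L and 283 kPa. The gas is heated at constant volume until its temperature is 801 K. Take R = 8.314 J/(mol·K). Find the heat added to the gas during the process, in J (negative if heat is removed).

T₁ = P₁V₁/(nR) = 283×29.2/(2.64×8.314) = 376 K.
Isochoric: V stays 29.2 L; P/T = const ⇒ T₂ = 801 K, P₂ = 602 kPa.
W = 0 (no volume change).
ΔU = nCvΔT = 2.64×12.5×(801−376) = 14000 J.
Q = ΔU = 14000 J.

14000 J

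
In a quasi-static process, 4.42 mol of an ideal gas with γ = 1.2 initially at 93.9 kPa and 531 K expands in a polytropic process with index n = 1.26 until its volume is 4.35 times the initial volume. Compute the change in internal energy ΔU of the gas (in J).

V₁ = nRT₁/P₁ = 4.42×8.314×531/93.9 = 208 L.
Polytropic n=1.26: T₂ = T₁(V₁/V₂)^(n−1) = 531×(0.230)^0.26 = 362 K; P₂ = P₁(V₁/V₂)^n = 14.7 kPa.
For an ideal gas ΔU = nCvΔT with Cv = R/(γ−1) = 41.6 J/(mol·K).
ΔU = 4.42×41.6×(362−531) = -31000 J.

-31000 J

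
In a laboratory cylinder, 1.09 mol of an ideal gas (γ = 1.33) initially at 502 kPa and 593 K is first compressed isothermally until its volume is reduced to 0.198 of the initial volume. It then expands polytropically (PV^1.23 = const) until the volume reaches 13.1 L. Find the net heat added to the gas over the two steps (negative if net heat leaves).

-6280 J

V₁ = nRT₁/P₁ = 1.09×8.314×593/502 = 10.7 L.
Step 1 — Isothermal: T stays 593 K; PV = const ⇒ V₂ = 2.12 L, P₂ = 2540 kPa.
ΔU = 0 (ideal gas, T constant).
W = nRT ln(V₂/V₁) = 1.09×8.314×593×ln(0.198) = -8700 J.
Q = ΔU + W = -8700 J.
State after step 1: P = 2540 kPa, V = 2.12 L, T = 593 K.
Step 2 — Polytropic n=1.23: T₂ = T₁(V₁/V₂)^(n−1) = 593×(0.162)^0.23 = 390 K; P₂ = P₁(V₁/V₂)^n = 270 kPa.
W = (P₁V₁−P₂V₂)/(n−1) = (2540×2.12−270×13.1)/0.23 = 8000 J.
ΔU = nCvΔT = 1.09×25.2×(390−593) = -5570 J.
Q = ΔU + W = 2420 J.
Net over both steps: W = -707 J, Q = -6280 J, ΔU = -5570 J.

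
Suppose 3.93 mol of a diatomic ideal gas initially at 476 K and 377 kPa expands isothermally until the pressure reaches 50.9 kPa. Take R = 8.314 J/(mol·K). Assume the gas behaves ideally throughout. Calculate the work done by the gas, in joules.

V₁ = nRT₁/P₁ = 3.93×8.314×476/377 = 41.3 L.
Isothermal: T stays 476 K; PV = const ⇒ V₂ = 306 L, P₂ = 50.9 kPa.
W = nRT ln(V₂/V₁) = 3.93×8.314×476×ln(7.41) = 31100 J.

31100 J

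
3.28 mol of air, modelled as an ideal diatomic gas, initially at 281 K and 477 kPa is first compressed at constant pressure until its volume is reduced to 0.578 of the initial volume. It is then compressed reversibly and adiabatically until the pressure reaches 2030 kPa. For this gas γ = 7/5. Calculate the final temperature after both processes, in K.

V₁ = nRT₁/P₁ = 3.28×8.314×281/477 = 16.1 L.
Step 1 — Isobaric: P stays 477 kPa; V/T = const ⇒ T₂ = 162 K, V₂ = 9.29 L.
W = PΔV = 477×(9.29−16.1) kPa·L = -3230 J.
ΔU = nCvΔT = 3.28×20.8×(162−281) = -8080 J.
Q = ΔU + W = nCpΔT = -11300 J.
State after step 1: P = 477 kPa, V = 9.29 L, T = 162 K.
Step 2 — Adiabatic: T₂/T₁ = (P₂/P₁)^((γ−1)/γ) ⇒ T₂ = 162×(4.26)^0.286 = 246 K; V₂ = 3.30 L.
ΔU = nCvΔT = 3.28×20.8×(246−162) = 5680 J.
Q = 0 for an adiabatic process, so W = −ΔU = -5680 J.
Net over both steps: W = -8910 J, Q = -11300 J, ΔU = -2410 J.

246 K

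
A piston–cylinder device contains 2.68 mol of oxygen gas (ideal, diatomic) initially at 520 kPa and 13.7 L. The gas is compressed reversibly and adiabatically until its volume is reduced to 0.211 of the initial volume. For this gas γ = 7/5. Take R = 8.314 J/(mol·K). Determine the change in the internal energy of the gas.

15400 J

T₁ = P₁V₁/(nR) = 520×13.7/(2.68×8.314) = 320 K.
Adiabatic: TV^(γ−1) = const ⇒ T₂ = 320×(4.74)^0.400 = 596 K; PV^γ = const ⇒ P₂ = 4590 kPa.
For an ideal gas ΔU = nCvΔT with Cv = (5/2)R = 20.8 J/(mol·K).
ΔU = 2.68×20.8×(596−320) = 15400 J.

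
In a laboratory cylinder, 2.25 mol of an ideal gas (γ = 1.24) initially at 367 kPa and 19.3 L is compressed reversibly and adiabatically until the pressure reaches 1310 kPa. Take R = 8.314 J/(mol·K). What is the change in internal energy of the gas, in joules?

T₁ = P₁V₁/(nR) = 367×19.3/(2.25×8.314) = 379 K.
Adiabatic: T₂/T₁ = (P₂/P₁)^((γ−1)/γ) ⇒ T₂ = 379×(3.57)^0.194 = 484 K; V₂ = 6.92 L.
For an ideal gas ΔU = nCvΔT with Cv = R/(γ−1) = 34.6 J/(mol·K).
ΔU = 2.25×34.6×(484−379) = 8240 J.

8240 J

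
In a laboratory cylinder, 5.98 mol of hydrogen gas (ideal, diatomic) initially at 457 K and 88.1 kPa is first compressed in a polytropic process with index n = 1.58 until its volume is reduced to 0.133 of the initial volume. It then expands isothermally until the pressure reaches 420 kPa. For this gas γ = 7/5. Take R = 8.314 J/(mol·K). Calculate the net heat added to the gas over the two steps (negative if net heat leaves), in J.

V₁ = nRT₁/P₁ = 5.98×8.314×457/88.1 = 258 L.
Step 1 — Polytropic n=1.58: T₂ = T₁(V₁/V₂)^(n−1) = 457×(7.52)^0.58 = 1470 K; P₂ = P₁(V₁/V₂)^n = 2130 kPa.
W = (P₁V₁−P₂V₂)/(n−1) = (88.1×258−2130×34.3)/0.58 = -87100 J.
ΔU = nCvΔT = 5.98×20.8×(1470−457) = 126000 J.
Q = ΔU + W = 39200 J.
State after step 1: P = 2130 kPa, V = 34.3 L, T = 1470 K.
Step 2 — Isothermal: T stays 1470 K; PV = const ⇒ V₂ = 174 L, P₂ = 420 kPa.
ΔU = 0 (ideal gas, T constant).
W = nRT ln(V₂/V₁) = 5.98×8.314×1470×ln(5.08) = 119000 J.
Q = ΔU + W = 119000 J.
Net over both steps: W = 32000 J, Q = 158000 J, ΔU = 126000 J.

158000 J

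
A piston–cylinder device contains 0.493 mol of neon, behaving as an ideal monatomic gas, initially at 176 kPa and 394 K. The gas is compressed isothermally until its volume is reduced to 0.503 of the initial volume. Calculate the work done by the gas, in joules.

-1110 J

V₁ = nRT₁/P₁ = 0.493×8.314×394/176 = 9.18 L.
Isothermal: T stays 394 K; PV = const ⇒ V₂ = 4.62 L, P₂ = 350 kPa.
W = nRT ln(V₂/V₁) = 0.493×8.314×394×ln(0.503) = -1110 J.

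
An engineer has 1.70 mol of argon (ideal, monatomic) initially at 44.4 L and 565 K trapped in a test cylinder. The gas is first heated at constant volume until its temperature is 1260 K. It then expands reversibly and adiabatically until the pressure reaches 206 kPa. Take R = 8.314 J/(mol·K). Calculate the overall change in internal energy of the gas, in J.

8480 J

P₁ = nRT₁/V₁ = 1.70×8.314×565/44.4 = 180 kPa.
Step 1 — Isochoric: V stays 44.4 L; P/T = const ⇒ T₂ = 1260 K, P₂ = 401 kPa.
W = 0 (no volume change).
ΔU = nCvΔT = 1.70×12.5×(1260−565) = 14700 J.
Q = ΔU = 14700 J.
State after step 1: P = 401 kPa, V = 44.4 L, T = 1260 K.
Step 2 — Adiabatic: T₂/T₁ = (P₂/P₁)^((γ−1)/γ) ⇒ T₂ = 1260×(0.514)^0.400 = 965 K; V₂ = 66.2 L.
ΔU = nCvΔT = 1.70×12.5×(965−1260) = -6250 J.
Q = 0 for an adiabatic process, so W = −ΔU = 6250 J.
Net over both steps: W = 6250 J, Q = 14700 J, ΔU = 8480 J.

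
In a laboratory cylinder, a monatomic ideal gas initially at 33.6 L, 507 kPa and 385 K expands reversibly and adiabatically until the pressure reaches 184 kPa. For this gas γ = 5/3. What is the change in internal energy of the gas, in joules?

n = P₁V₁/(RT₁) = 507×33.6/(8.314×385) = 5.32 mol.
Adiabatic: T₂/T₁ = (P₂/P₁)^((γ−1)/γ) ⇒ T₂ = 385×(0.363)^0.400 = 257 K; V₂ = 61.7 L.
For an ideal gas ΔU = nCvΔT with Cv = (3/2)R = 12.5 J/(mol·K).
ΔU = 5.32×12.5×(257−385) = -8520 J.

-8520 J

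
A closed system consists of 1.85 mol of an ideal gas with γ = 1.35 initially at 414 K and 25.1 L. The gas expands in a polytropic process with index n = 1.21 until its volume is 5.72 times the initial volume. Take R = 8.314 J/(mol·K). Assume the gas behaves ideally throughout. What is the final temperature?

287 K

P₁ = nRT₁/V₁ = 1.85×8.314×414/25.1 = 254 kPa.
Polytropic n=1.21: T₂ = T₁(V₁/V₂)^(n−1) = 414×(0.175)^0.21 = 287 K; P₂ = P₁(V₁/V₂)^n = 30.8 kPa.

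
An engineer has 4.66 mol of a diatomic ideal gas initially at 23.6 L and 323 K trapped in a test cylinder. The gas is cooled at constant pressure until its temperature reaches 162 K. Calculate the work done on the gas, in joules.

P₁ = nRT₁/V₁ = 4.66×8.314×323/23.6 = 530 kPa.
Isobaric: P stays 530 kPa; V/T = const ⇒ T₂ = 162 K, V₂ = 11.8 L.
W = PΔV = 530×(11.8−23.6) kPa·L = -6240 J.
Work done on the gas = −W_by = 6240 J.

6240 J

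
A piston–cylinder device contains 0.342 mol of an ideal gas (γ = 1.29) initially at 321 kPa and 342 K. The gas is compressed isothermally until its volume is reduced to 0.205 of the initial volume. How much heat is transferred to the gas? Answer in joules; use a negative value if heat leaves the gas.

-1540 J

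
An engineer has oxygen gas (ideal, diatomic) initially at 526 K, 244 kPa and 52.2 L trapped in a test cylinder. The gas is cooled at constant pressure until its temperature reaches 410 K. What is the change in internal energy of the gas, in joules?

n = P₁V₁/(RT₁) = 244×52.2/(8.314×526) = 2.91 mol.
Isobaric: P stays 244 kPa; V/T = const ⇒ T₂ = 410 K, V₂ = 40.7 L.
For an ideal gas ΔU = nCvΔT with Cv = (5/2)R = 20.8 J/(mol·K).
ΔU = 2.91×20.8×(410−526) = -7020 J.

-7020 J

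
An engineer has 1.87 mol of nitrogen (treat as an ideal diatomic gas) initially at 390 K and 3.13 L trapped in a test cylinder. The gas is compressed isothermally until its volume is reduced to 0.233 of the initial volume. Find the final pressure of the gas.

8310 kPa

P₁ = nRT₁/V₁ = 1.87×8.314×390/3.13 = 1940 kPa.
Isothermal: T stays 390 K; PV = const ⇒ V₂ = 0.729 L, P₂ = 8310 kPa.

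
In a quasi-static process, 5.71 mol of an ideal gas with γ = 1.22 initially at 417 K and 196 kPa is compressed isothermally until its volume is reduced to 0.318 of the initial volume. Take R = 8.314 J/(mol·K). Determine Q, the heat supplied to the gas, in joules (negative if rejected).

-22700 J

V₁ = nRT₁/P₁ = 5.71×8.314×417/196 = 101 L.
Isothermal: T stays 417 K; PV = const ⇒ V₂ = 32.1 L, P₂ = 616 kPa.
ΔU = 0 (ideal gas, T constant).
W = nRT ln(V₂/V₁) = 5.71×8.314×417×ln(0.318) = -22700 J.
Q = ΔU + W = -22700 J.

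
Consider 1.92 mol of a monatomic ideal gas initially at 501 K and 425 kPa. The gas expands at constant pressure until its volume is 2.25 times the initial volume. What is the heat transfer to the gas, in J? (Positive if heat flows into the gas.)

V₁ = nRT₁/P₁ = 1.92×8.314×501/425 = 18.8 L.
Isobaric: P stays 425 kPa; V/T = const ⇒ T₂ = 1130 K, V₂ = 42.3 L.
W = PΔV = 425×(42.3−18.8) kPa·L = 10000 J.
ΔU = nCvΔT = 1.92×12.5×(1130−501) = 15000 J.
Q = ΔU + W = nCpΔT = 25000 J.

25000 J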